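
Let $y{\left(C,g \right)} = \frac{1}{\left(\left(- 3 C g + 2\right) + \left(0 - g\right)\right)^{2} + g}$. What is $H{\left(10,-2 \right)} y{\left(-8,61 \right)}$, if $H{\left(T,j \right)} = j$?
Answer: $- \frac{1}{987043} \approx -1.0131 \cdot 10^{-6}$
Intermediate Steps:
$y{\left(C,g \right)} = \frac{1}{g + \left(2 - g - 3 C g\right)^{2}}$ ($y{\left(C,g \right)} = \frac{1}{\left(\left(- 3 C g + 2\right) - g\right)^{2} + g} = \frac{1}{\left(\left(2 - 3 C g\right) - g\right)^{2} + g} = \frac{1}{\left(2 - g - 3 C g\right)^{2} + g} = \frac{1}{g + \left(2 - g - 3 C g\right)^{2}}$)
$H{\left(10,-2 \right)} y{\left(-8,61 \right)} = - \frac{2}{61 + \left(-2 + 61 + 3 \left(-8\right) 61\right)^{2}} = - \frac{2}{61 + \left(-2 + 61 - 1464\right)^{2}} = - \frac{2}{61 + \left(-1405\right)^{2}} = - \frac{2}{61 + 1974025} = - \frac{2}{1974086} = \left(-2\right) \frac{1}{1974086} = - \frac{1}{987043}$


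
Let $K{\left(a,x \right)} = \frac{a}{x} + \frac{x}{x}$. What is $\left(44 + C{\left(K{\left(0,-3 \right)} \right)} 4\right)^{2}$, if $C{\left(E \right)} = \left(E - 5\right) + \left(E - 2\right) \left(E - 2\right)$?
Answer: $1024$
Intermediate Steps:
$K{\left(a,x \right)} = 1 + \frac{a}{x}$ ($K{\left(a,x \right)} = \frac{a}{x} + 1 = 1 + \frac{a}{x}$)
$C{\left(E \right)} = -5 + E + \left(-2 + E\right)^{2}$ ($C{\left(E \right)} = \left(E - 5\right) + \left(-2 + E\right) \left(-2 + E\right) = \left(-5 + E\right) + \left(-2 + E\right)^{2} = -5 + E + \left(-2 + E\right)^{2}$)
$\left(44 + C{\left(K{\left(0,-3 \right)} \right)} 4\right)^{2} = \left(44 + \left(-5 + \frac{0 - 3}{-3} + \left(-2 + \frac{0 - 3}{-3}\right)^{2}\right) 4\right)^{2} = \left(44 + \left(-5 - -1 + \left(-2 - -1\right)^{2}\right) 4\right)^{2} = \left(44 + \left(-5 + 1 + \left(-2 + 1\right)^{2}\right) 4\right)^{2} = \left(44 + \left(-5 + 1 + \left(-1\right)^{2}\right) 4\right)^{2} = \left(44 + \left(-5 + 1 + 1\right) 4\right)^{2} = \left(44 - 12\right)^{2} = 32^{2} = 1024$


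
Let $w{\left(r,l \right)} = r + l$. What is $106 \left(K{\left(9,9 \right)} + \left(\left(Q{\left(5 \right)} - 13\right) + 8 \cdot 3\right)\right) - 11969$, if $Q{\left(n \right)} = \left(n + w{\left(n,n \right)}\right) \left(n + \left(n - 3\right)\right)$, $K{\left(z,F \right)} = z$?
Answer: $1281$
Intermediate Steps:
$w{\left(r,l \right)} = l + r$
$Q{\left(n \right)} = 3 n \left(-3 + 2 n\right)$ ($Q{\left(n \right)} = \left(n + \left(n + n\right)\right) \left(n + \left(n - 3\right)\right) = \left(n + 2 n\right) \left(n + \left(n - 3\right)\right) = 3 n \left(n + \left(-3 + n\right)\right) = 3 n \left(-3 + 2 n\right)$)
$106 \left(K{\left(9,9 \right)} + \left(\left(Q{\left(5 \right)} - 13\right) + 8 \cdot 3\right)\right) - 11969 = 106 \left(9 - \left(-11 - 15 \left(-3 + 2 \cdot 5\right)\right)\right) - 11969 = 106 \left(9 - \left(-11 - 15 \left(-3 + 10\right)\right)\right) - 11969 = 106 \left(9 + \left(\left(3 \cdot 5 \cdot 7 - 13\right) + 24\right)\right) - 11969 = 106 \left(9 + \left(\left(105 - 13\right) + 24\right)\right) - 11969 = 106 \left(9 + \left(92 + 24\right)\right) - 11969 = 106 \left(9 + 116\right) - 11969 = 106 \cdot 125 - 11969 = 13250 - 11969 = 1281$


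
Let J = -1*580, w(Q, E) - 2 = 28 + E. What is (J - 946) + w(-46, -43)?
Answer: -1539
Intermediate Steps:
w(Q, E) = 30 + E (w(Q, E) = 2 + (28 + E) = 30 + E)
J = -580
(J - 946) + w(-46, -43) = (-580 - 946) + (30 - 43) = -1526 - 13 = -1539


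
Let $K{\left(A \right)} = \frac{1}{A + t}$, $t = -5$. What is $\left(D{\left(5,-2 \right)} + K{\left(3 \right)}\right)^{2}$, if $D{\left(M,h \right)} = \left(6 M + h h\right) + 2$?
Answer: $\frac{5041}{4} \approx 1260.3$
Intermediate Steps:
$K{\left(A \right)} = \frac{1}{-5 + A}$ ($K{\left(A \right)} = \frac{1}{A - 5} = \frac{1}{-5 + A}$)
$D{\left(M,h \right)} = 2 + h^{2} + 6 M$ ($D{\left(M,h \right)} = \left(6 M + h^{2}\right) + 2 = \left(h^{2} + 6 M\right) + 2 = 2 + h^{2} + 6 M$)
$\left(D{\left(5,-2 \right)} + K{\left(3 \right)}\right)^{2} = \left(\left(2 + \left(-2\right)^{2} + 6 \cdot 5\right) + \frac{1}{-5 + 3}\right)^{2} = \left(\left(2 + 4 + 30\right) + \frac{1}{-2}\right)^{2} = \left(36 - \frac{1}{2}\right)^{2} = \left(\frac{71}{2}\right)^{2} = \frac{5041}{4}$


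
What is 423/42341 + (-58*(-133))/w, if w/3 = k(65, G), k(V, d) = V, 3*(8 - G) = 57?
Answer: 25130843/635115 ≈ 39.569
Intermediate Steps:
G = -11 (G = 8 - ⅓*57 = 8 - 19 = -11)
w = 195 (w = 3*65 = 195)
423/42341 + (-58*(-133))/w = 423/42341 - 58*(-133)/195 = 423*(1/42341) + 7714*(1/195) = 423/42341 + 7714/195 = 25130843/635115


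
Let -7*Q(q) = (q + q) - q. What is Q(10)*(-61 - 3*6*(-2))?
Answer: 250/7 ≈ 35.714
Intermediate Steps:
Q(q) = -q/7 (Q(q) = -((q + q) - q)/7 = -(2*q - q)/7 = -q/7)
Q(10)*(-61 - 3*6*(-2)) = (-⅐*10)*(-61 - 3*6*(-2)) = -10*(-61 - 18*(-2))/7 = -10*(-61 + 36)/7 = -10/7*(-25) = 250/7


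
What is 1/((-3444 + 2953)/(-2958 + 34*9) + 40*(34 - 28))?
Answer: 2652/636971 ≈ 0.0041635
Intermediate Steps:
1/((-3444 + 2953)/(-2958 + 34*9) + 40*(34 - 28)) = 1/(-491/(-2958 + 306) + 40*6) = 1/(-491/(-2652) + 240) = 1/(-491*(-1/2652) + 240) = 1/(491/2652 + 240) = 1/(636971/2652) = 2652/636971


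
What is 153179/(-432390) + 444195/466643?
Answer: 120585567953/201771766770 ≈ 0.59763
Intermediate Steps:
153179/(-432390) + 444195/466643 = 153179*(-1/432390) + 444195*(1/466643) = -153179/432390 + 444195/466643 = 120585567953/201771766770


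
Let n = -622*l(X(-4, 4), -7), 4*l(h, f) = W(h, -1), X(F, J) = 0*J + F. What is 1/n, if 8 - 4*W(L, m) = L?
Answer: -2/933 ≈ -0.0021436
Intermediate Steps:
W(L, m) = 2 - L/4
X(F, J) = F (X(F, J) = 0 + F = F)
l(h, f) = ½ - h/16 (l(h, f) = (2 - h/4)/4 = ½ - h/16)
n = -933/2 (n = -622*(½ - 1/16*(-4)) = -622*(½ + ¼) = -622*¾ = -933/2 ≈ -466.50)
1/n = 1/(-933/2) = -2/933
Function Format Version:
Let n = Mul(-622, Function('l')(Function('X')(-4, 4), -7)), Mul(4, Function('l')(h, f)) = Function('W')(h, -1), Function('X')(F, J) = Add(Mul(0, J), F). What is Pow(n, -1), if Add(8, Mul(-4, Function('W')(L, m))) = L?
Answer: Rational(-2, 933) ≈ -0.0021436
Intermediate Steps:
Function('W')(L, m) = Add(2, Mul(Rational(-1, 4), L))
Function('X')(F, J) = F (Function('X')(F, J) = Add(0, F) = F)
Function('l')(h, f) = Add(Rational(1, 2), Mul(Rational(-1, 16), h)) (Function('l')(h, f) = Mul(Rational(1, 4), Add(2, Mul(Rational(-1, 4), h))) = Add(Rational(1, 2), Mul(Rational(-1, 16), h)))
n = Rational(-933, 2) (n = Mul(-622, Add(Rational(1, 2), Mul(Rational(-1, 16), -4))) = Mul(-622, Add(Rational(1, 2), Rational(1, 4))) = Mul(-622, Rational(3, 4)) = Rational(-933, 2) ≈ -466.50)
Pow(n, -1) = Pow(Rational(-933, 2), -1) = Rational(-2, 933)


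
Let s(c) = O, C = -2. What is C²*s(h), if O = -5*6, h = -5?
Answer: -120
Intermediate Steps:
O = -30
s(c) = -30
C²*s(h) = (-2)²*(-30) = 4*(-30) = -120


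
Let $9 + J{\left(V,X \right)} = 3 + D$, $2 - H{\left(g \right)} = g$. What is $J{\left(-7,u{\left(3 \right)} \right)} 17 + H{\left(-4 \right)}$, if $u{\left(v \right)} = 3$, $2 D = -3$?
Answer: $- \frac{243}{2} \approx -121.5$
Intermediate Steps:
$D = - \frac{3}{2}$ ($D = \frac{1}{2} \left(-3\right) = - \frac{3}{2} \approx -1.5$)
$H{\left(g \right)} = 2 - g$
$J{\left(V,X \right)} = - \frac{15}{2}$ ($J{\left(V,X \right)} = -9 + \left(3 - \frac{3}{2}\right) = -9 + \frac{3}{2} = - \frac{15}{2}$)
$J{\left(-7,u{\left(3 \right)} \right)} 17 + H{\left(-4 \right)} = \left(- \frac{15}{2}\right) 17 + \left(2 - -4\right) = - \frac{255}{2} + \left(2 + 4\right) = - \frac{255}{2} + 6 = - \frac{243}{2}$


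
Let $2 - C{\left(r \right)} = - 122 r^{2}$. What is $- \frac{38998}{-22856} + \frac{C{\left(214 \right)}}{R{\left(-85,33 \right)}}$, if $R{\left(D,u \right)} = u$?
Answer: $\frac{63850182259}{377124} \approx 1.6931 \cdot 10^{5}$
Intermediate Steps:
$C{\left(r \right)} = 2 + 122 r^{2}$ ($C{\left(r \right)} = 2 - - 122 r^{2} = 2 + 122 r^{2}$)
$- \frac{38998}{-22856} + \frac{C{\left(214 \right)}}{R{\left(-85,33 \right)}} = - \frac{38998}{-22856} + \frac{2 + 122 \cdot 214^{2}}{33} = \left(-38998\right) \left(- \frac{1}{22856}\right) + \left(2 + 122 \cdot 45796\right) \frac{1}{33} = \frac{19499}{11428} + \left(2 + 5587112\right) \frac{1}{33} = \frac{19499}{11428} + 5587114 \cdot \frac{1}{33} = \frac{19499}{11428} + \frac{5587114}{33} = \frac{63850182259}{377124}$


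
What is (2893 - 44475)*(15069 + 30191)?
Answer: -1882001320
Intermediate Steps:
(2893 - 44475)*(15069 + 30191) = -41582*45260 = -1882001320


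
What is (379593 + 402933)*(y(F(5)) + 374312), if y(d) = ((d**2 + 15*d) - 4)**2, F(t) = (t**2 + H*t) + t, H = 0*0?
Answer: 1710623746728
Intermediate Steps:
H = 0
F(t) = t + t**2 (F(t) = (t**2 + 0*t) + t = (t**2 + 0) + t = t**2 + t = t + t**2)
y(d) = (-4 + d**2 + 15*d)**2
(379593 + 402933)*(y(F(5)) + 374312) = (379593 + 402933)*((-4 + (5*(1 + 5))**2 + 15*(5*(1 + 5)))**2 + 374312) = 782526*((-4 + (5*6)**2 + 15*(5*6))**2 + 374312) = 782526*((-4 + 30**2 + 15*30)**2 + 374312) = 782526*((-4 + 900 + 450)**2 + 374312) = 782526*(1346**2 + 374312) = 782526*(1811716 + 374312) = 782526*2186028 = 1710623746728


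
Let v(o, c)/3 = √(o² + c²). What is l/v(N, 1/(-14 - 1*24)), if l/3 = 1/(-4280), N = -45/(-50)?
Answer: -19*√29266/12525848 ≈ -0.00025949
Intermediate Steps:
N = 9/10 (N = -45*(-1/50) = 9/10 ≈ 0.90000)
l = -3/4280 (l = 3/(-4280) = 3*(-1/4280) = -3/4280 ≈ -0.00070093)
v(o, c) = 3*√(c² + o²) (v(o, c) = 3*√(o² + c²) = 3*√(c² + o²))
l/v(N, 1/(-14 - 1*24)) = -3*1/(3*√((1/(-14 - 1*24))² + (9/10)²))/4280 = -3*1/(3*√((1/(-14 - 24))² + 81/100))/4280 = -3*1/(3*√((1/(-38))² + 81/100))/4280 = -3*1/(3*√((-1/38)² + 81/100))/4280 = -3*1/(3*√(1/1444 + 81/100))/4280 = -3*95*√29266/43899/4280 = -19*√29266/12525848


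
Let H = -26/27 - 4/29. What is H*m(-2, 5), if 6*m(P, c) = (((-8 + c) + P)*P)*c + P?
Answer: -6896/783 ≈ -8.8072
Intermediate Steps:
H = -862/783 (H = -26*1/27 - 4*1/29 = -26/27 - 4/29 = -862/783 ≈ -1.1009)
m(P, c) = P/6 + P*c*(-8 + P + c)/6 (m(P, c) = ((((-8 + c) + P)*P)*c + P)/6 = (((-8 + P + c)*P)*c + P)/6 = ((P*(-8 + P + c))*c + P)/6 = (P*c*(-8 + P + c) + P)/6 = (P + P*c*(-8 + P + c))/6 = P/6 + P*c*(-8 + P + c)/6)
H*m(-2, 5) = -431*(-2)*(1 + 5² - 8*5 - 2*5)/2349 = -431*(-2)*(1 + 25 - 40 - 10)/2349 = -431*(-2)*(-24)/2349 = -862/783*8 = -6896/783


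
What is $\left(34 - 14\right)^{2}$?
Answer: $400$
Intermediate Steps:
$\left(34 - 14\right)^{2} = 20^{2} = 400$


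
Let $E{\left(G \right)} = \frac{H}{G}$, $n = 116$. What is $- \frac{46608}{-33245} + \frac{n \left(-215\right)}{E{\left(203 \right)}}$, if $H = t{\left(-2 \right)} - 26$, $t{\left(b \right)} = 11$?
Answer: $\frac{33662830004}{99735} \approx 3.3752 \cdot 10^{5}$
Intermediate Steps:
$H = -15$ ($H = 11 - 26 = -15$)
$E{\left(G \right)} = - \frac{15}{G}$
$- \frac{46608}{-33245} + \frac{n \left(-215\right)}{E{\left(203 \right)}} = - \frac{46608}{-33245} + \frac{116 \left(-215\right)}{\left(-15\right) \frac{1}{203}} = \left(-46608\right) \left(- \frac{1}{33245}\right) - \frac{24940}{\left(-15\right) \frac{1}{203}} = \frac{46608}{33245} - \frac{24940}{- \frac{15}{203}} = \frac{46608}{33245} - - \frac{1012564}{3} = \frac{46608}{33245} + \frac{1012564}{3} = \frac{33662830004}{99735}$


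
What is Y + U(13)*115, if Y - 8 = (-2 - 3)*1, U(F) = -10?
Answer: -1147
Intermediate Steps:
Y = 3 (Y = 8 + (-2 - 3)*1 = 8 - 5*1 = 8 - 5 = 3)
Y + U(13)*115 = 3 - 10*115 = 3 - 1150 = -1147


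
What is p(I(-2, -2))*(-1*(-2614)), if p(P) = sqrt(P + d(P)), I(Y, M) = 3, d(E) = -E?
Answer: 0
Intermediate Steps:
p(P) = 0 (p(P) = sqrt(P - P) = sqrt(0) = 0)
p(I(-2, -2))*(-1*(-2614)) = 0*(-1*(-2614)) = 0*2614 = 0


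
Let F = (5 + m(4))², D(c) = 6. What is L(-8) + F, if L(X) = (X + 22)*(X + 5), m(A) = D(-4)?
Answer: 79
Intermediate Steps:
m(A) = 6
F = 121 (F = (5 + 6)² = 11² = 121)
L(X) = (5 + X)*(22 + X) (L(X) = (22 + X)*(5 + X) = (5 + X)*(22 + X))
L(-8) + F = (110 + (-8)² + 27*(-8)) + 121 = (110 + 64 - 216) + 121 = -42 + 121 = 79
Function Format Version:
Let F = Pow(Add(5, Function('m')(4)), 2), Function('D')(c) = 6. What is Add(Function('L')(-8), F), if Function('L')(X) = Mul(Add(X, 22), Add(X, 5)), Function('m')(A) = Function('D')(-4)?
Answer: 79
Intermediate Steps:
Function('m')(A) = 6
F = 121 (F = Pow(Add(5, 6), 2) = Pow(11, 2) = 121)
Function('L')(X) = Mul(Add(5, X), Add(22, X)) (Function('L')(X) = Mul(Add(22, X), Add(5, X)) = Mul(Add(5, X), Add(22, X)))
Add(Function('L')(-8), F) = Add(Add(110, Pow(-8, 2), Mul(27, -8)), 121) = Add(Add(110, 64, -216), 121) = Add(-42, 121) = 79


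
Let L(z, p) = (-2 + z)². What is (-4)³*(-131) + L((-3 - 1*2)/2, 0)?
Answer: 33617/4 ≈ 8404.3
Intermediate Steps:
(-4)³*(-131) + L((-3 - 1*2)/2, 0) = (-4)³*(-131) + (-2 + (-3 - 1*2)/2)² = -64*(-131) + (-2 + (-3 - 2)*(½))² = 8384 + (-2 - 5*½)² = 8384 + (-2 - 5/2)² = 8384 + (-9/2)² = 8384 + 81/4 = 33617/4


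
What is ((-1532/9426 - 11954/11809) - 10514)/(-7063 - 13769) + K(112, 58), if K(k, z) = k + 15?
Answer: 73915911036161/579710989872 ≈ 127.50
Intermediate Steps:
K(k, z) = 15 + k
((-1532/9426 - 11954/11809) - 10514)/(-7063 - 13769) + K(112, 58) = ((-1532/9426 - 11954/11809) - 10514)/(-7063 - 13769) + (15 + 112) = ((-1532*1/9426 - 11954*1/11809) - 10514)/(-20832) + 127 = ((-766/4713 - 11954/11809) - 10514)*(-1/20832) + 127 = (-65384896/55655817 - 10514)*(-1/20832) + 127 = -585230644834/55655817*(-1/20832) + 127 = 292615322417/579710989872 + 127 = 73915911036161/579710989872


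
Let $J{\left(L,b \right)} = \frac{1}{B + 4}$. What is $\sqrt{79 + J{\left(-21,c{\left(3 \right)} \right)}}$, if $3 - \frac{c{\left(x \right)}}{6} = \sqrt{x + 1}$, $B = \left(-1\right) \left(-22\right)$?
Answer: $\frac{\sqrt{53430}}{26} \approx 8.8904$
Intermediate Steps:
$B = 22$
$c{\left(x \right)} = 18 - 6 \sqrt{1 + x}$ ($c{\left(x \right)} = 18 - 6 \sqrt{x + 1} = 18 - 6 \sqrt{1 + x}$)
$J{\left(L,b \right)} = \frac{1}{26}$ ($J{\left(L,b \right)} = \frac{1}{22 + 4} = \frac{1}{26}$)
$\sqrt{79 + J{\left(-21,c{\left(3 \right)} \right)}} = \sqrt{79 + \frac{1}{26}} = \sqrt{\frac{2055}{26}} = \frac{\sqrt{53430}}{26}$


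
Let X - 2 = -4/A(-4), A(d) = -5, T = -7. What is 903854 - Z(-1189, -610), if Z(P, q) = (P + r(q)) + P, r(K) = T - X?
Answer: 4531209/5 ≈ 9.0624e+5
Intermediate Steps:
X = 14/5 (X = 2 - 4/(-5) = 2 - 4*(-⅕) = 2 + ⅘ = 14/5 ≈ 2.8000)
r(K) = -49/5 (r(K) = -7 - 1*14/5 = -7 - 14/5 = -49/5)
Z(P, q) = -49/5 + 2*P (Z(P, q) = (P - 49/5) + P = (-49/5 + P) + P = -49/5 + 2*P)
903854 - Z(-1189, -610) = 903854 - (-49/5 + 2*(-1189)) = 903854 - (-49/5 - 2378) = 903854 - 1*(-11939/5) = 903854 + 11939/5 = 4531209/5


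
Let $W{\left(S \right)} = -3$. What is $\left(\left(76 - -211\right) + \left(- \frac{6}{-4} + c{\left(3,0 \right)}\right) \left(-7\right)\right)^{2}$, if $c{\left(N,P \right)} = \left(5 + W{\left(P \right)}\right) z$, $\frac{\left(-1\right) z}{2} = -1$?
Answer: $\frac{247009}{4} \approx 61752.0$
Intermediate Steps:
$z = 2$ ($z = \left(-2\right) \left(-1\right) = 2$)
$c{\left(N,P \right)} = 4$ ($c{\left(N,P \right)} = \left(5 - 3\right) 2 = 2 \cdot 2 = 4$)
$\left(\left(76 - -211\right) + \left(- \frac{6}{-4} + c{\left(3,0 \right)}\right) \left(-7\right)\right)^{2} = \left(\left(76 - -211\right) + \left(- \frac{6}{-4} + 4\right) \left(-7\right)\right)^{2} = \left(\left(76 + 211\right) + \left(\left(-6\right) \left(- \frac{1}{4}\right) + 4\right) \left(-7\right)\right)^{2} = \left(287 + \left(\frac{3}{2} + 4\right) \left(-7\right)\right)^{2} = \left(287 + \frac{11}{2} \left(-7\right)\right)^{2} = \left(287 - \frac{77}{2}\right)^{2} = \left(\frac{497}{2}\right)^{2} = \frac{247009}{4}$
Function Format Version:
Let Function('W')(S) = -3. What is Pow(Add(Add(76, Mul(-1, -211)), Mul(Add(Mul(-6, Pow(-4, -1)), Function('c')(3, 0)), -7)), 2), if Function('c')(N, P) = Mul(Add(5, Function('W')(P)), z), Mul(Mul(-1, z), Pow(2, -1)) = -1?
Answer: Rational(247009, 4) ≈ 61752.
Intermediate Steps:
z = 2 (z = Mul(-2, -1) = 2)
Function('c')(N, P) = 4 (Function('c')(N, P) = Mul(Add(5, -3), 2) = Mul(2, 2) = 4)
Pow(Add(Add(76, Mul(-1, -211)), Mul(Add(Mul(-6, Pow(-4, -1)), Function('c')(3, 0)), -7)), 2) = Pow(Add(Add(76, Mul(-1, -211)), Mul(Add(Mul(-6, Pow(-4, -1)), 4), -7)), 2) = Pow(Add(Add(76, 211), Mul(Add(Mul(-6, Rational(-1, 4)), 4), -7)), 2) = Pow(Add(287, Mul(Add(Rational(3, 2), 4), -7)), 2) = Pow(Add(287, Mul(Rational(11, 2), -7)), 2) = Pow(Add(287, Rational(-77, 2)), 2) = Pow(Rational(497, 2), 2) = Rational(247009, 4)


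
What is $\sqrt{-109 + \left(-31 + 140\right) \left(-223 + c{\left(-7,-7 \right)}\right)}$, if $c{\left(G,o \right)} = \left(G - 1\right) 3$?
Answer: $2 i \sqrt{6758} \approx 164.41 i$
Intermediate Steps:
$c{\left(G,o \right)} = -3 + 3 G$ ($c{\left(G,o \right)} = \left(-1 + G\right) 3 = -3 + 3 G$)
$\sqrt{-109 + \left(-31 + 140\right) \left(-223 + c{\left(-7,-7 \right)}\right)} = \sqrt{-109 + \left(-31 + 140\right) \left(-223 + \left(-3 + 3 \left(-7\right)\right)\right)} = \sqrt{-109 + 109 \left(-223 - 24\right)} = \sqrt{-109 + 109 \left(-247\right)} = \sqrt{-109 - 26923} = \sqrt{-27032} = 2 i \sqrt{6758}$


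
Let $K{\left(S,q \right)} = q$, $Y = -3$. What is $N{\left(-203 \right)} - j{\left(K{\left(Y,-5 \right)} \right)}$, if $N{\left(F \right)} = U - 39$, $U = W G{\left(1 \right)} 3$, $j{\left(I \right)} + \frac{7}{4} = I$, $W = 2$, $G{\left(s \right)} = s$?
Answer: $- \frac{105}{4} \approx -26.25$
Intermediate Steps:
$j{\left(I \right)} = - \frac{7}{4} + I$
$U = 6$ ($U = 2 \cdot 1 \cdot 3 = 2 \cdot 3 = 6$)
$N{\left(F \right)} = -33$ ($N{\left(F \right)} = 6 - 39 = -33$)
$N{\left(-203 \right)} - j{\left(K{\left(Y,-5 \right)} \right)} = -33 - \left(- \frac{7}{4} - 5\right) = -33 - - \frac{27}{4} = -33 + \frac{27}{4} = - \frac{105}{4}$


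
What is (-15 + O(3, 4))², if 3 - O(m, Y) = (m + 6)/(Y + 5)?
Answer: 169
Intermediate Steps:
O(m, Y) = 3 - (6 + m)/(5 + Y) (O(m, Y) = 3 - (m + 6)/(Y + 5) = 3 - (6 + m)/(5 + Y))
(-15 + O(3, 4))² = (-15 + (9 - 1*3 + 3*4)/(5 + 4))² = (-15 + (9 - 3 + 12)/9)² = (-15 + (⅑)*18)² = (-15 + 2)² = (-13)² = 169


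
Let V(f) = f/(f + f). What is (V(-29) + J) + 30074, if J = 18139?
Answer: 96427/2 ≈ 48214.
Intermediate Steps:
V(f) = ½ (V(f) = f/((2*f)) = (1/(2*f))*f = ½)
(V(-29) + J) + 30074 = (½ + 18139) + 30074 = 36279/2 + 30074 = 96427/2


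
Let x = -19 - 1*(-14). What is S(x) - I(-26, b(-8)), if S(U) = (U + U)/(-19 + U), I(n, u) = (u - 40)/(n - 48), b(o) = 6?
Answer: -19/444 ≈ -0.042793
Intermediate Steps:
x = -5 (x = -19 + 14 = -5)
I(n, u) = (-40 + u)/(-48 + n)
S(U) = 2*U/(-19 + U) (S(U) = (2*U)/(-19 + U) = 2*U/(-19 + U))
S(x) - I(-26, b(-8)) = 2*(-5)/(-19 - 5) - (-40 + 6)/(-48 - 26) = 2*(-5)/(-24) - (-34)/(-74) = 2*(-5)*(-1/24) - (-1)*(-34)/74 = 5/12 - 1*17/37 = 5/12 - 17/37 = -19/444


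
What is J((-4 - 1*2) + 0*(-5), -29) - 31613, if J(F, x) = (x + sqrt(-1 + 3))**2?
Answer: -31613 + (29 - sqrt(2))**2 ≈ -30852.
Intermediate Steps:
J(F, x) = (x + sqrt(2))**2
J((-4 - 1*2) + 0*(-5), -29) - 31613 = (-29 + sqrt(2))**2 - 31613 = -31613 + (-29 + sqrt(2))**2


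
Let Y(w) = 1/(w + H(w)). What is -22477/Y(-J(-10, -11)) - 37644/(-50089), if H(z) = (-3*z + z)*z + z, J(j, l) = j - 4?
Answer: 409809602536/50089 ≈ 8.1816e+6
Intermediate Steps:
J(j, l) = -4 + j
H(z) = z - 2*z² (H(z) = (-2*z)*z + z = -2*z² + z = z - 2*z²)
Y(w) = 1/(w + w*(1 - 2*w))
-22477/Y(-J(-10, -11)) - 37644/(-50089) = -22477*2*(-1 - (-4 - 10))*(-4 - 10) - 37644/(-50089) = -22477/((-1/(2*((-1*(-14)))*(-1 - 1*(-14))))) - 37644*(-1/50089) = -22477/((-½/(14*(-1 + 14)))) + 37644/50089 = -22477/((-½*1/14/13)) + 37644/50089 = -22477/((-½*1/14*1/13)) + 37644/50089 = -22477/(-1/364) + 37644/50089 = -22477*(-364) + 37644/50089 = 8181628 + 37644/50089 = 409809602536/50089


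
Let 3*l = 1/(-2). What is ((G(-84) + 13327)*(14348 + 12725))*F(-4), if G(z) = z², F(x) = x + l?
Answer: -13795723975/6 ≈ -2.2993e+9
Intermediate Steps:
l = -⅙ (l = (⅓)/(-2) = (⅓)*(-½) = -⅙ ≈ -0.16667)
F(x) = -⅙ + x (F(x) = x - ⅙ = -⅙ + x)
((G(-84) + 13327)*(14348 + 12725))*F(-4) = (((-84)² + 13327)*(14348 + 12725))*(-⅙ - 4) = ((7056 + 13327)*27073)*(-25/6) = (20383*27073)*(-25/6) = 551828959*(-25/6) = -13795723975/6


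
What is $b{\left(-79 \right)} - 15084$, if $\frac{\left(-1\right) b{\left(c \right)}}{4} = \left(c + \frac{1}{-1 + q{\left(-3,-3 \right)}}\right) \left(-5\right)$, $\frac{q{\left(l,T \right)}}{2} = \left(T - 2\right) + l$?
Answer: $- \frac{283308}{17} \approx -16665.0$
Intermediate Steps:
$q{\left(l,T \right)} = -4 + 2 T + 2 l$ ($q{\left(l,T \right)} = 2 \left(\left(T - 2\right) + l\right) = 2 \left(\left(-2 + T\right) + l\right) = 2 \left(-2 + T + l\right) = -4 + 2 T + 2 l$)
$b{\left(c \right)} = - \frac{20}{17} + 20 c$ ($b{\left(c \right)} = - 4 \left(c + \frac{1}{-1 + \left(-4 + 2 \left(-3\right) + 2 \left(-3\right)\right)}\right) \left(-5\right) = - 4 \left(c + \frac{1}{-1 - 16}\right) \left(-5\right) = - 4 \left(c + \frac{1}{-17}\right) \left(-5\right) = - 4 \left(c - \frac{1}{17}\right) \left(-5\right) = - 4 \left(- \frac{1}{17} + c\right) \left(-5\right) = - 4 \left(\frac{5}{17} - 5 c\right) = - \frac{20}{17} + 20 c$)
$b{\left(-79 \right)} - 15084 = \left(- \frac{20}{17} + 20 \left(-79\right)\right) - 15084 = \left(- \frac{20}{17} - 1580\right) - 15084 = - \frac{26880}{17} - 15084 = - \frac{283308}{17}$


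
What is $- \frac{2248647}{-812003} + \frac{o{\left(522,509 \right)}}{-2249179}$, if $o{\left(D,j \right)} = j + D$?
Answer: $\frac{5056772435720}{1826340095537} \approx 2.7688$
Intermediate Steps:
$o{\left(D,j \right)} = D + j$
$- \frac{2248647}{-812003} + \frac{o{\left(522,509 \right)}}{-2249179} = - \frac{2248647}{-812003} + \frac{522 + 509}{-2249179} = \left(-2248647\right) \left(- \frac{1}{812003}\right) + 1031 \left(- \frac{1}{2249179}\right) = \frac{2248647}{812003} - \frac{1031}{2249179} = \frac{5056772435720}{1826340095537}$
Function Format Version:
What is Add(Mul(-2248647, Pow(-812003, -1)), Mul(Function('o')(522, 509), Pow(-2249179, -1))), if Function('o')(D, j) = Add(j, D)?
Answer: Rational(5056772435720, 1826340095537) ≈ 2.7688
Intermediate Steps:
Function('o')(D, j) = Add(D, j)
Add(Mul(-2248647, Pow(-812003, -1)), Mul(Function('o')(522, 509), Pow(-2249179, -1))) = Add(Mul(-2248647, Pow(-812003, -1)), Mul(Add(522, 509), Pow(-2249179, -1))) = Add(Mul(-2248647, Rational(-1, 812003)), Mul(1031, Rational(-1, 2249179))) = Add(Rational(2248647, 812003), Rational(-1031, 2249179)) = Rational(5056772435720, 1826340095537)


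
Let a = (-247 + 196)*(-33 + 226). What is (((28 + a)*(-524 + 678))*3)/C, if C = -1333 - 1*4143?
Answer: 2267265/2738 ≈ 828.07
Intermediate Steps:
C = -5476 (C = -1333 - 4143 = -5476)
a = -9843 (a = -51*193 = -9843)
(((28 + a)*(-524 + 678))*3)/C = (((28 - 9843)*(-524 + 678))*3)/(-5476) = (-9815*154*3)*(-1/5476) = -1511510*3*(-1/5476) = -4534530*(-1/5476) = 2267265/2738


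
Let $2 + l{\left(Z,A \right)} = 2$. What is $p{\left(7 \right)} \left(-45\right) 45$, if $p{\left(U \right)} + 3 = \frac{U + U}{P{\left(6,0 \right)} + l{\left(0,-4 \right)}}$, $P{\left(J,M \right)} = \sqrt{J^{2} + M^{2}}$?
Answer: $1350$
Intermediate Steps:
$l{\left(Z,A \right)} = 0$ ($l{\left(Z,A \right)} = -2 + 2 = 0$)
$p{\left(U \right)} = -3 + \frac{U}{3}$ ($p{\left(U \right)} = -3 + \frac{U + U}{\sqrt{6^{2} + 0^{2}} + 0} = -3 + \frac{2 U}{\sqrt{36 + 0} + 0} = -3 + \frac{2 U}{\sqrt{36} + 0} = -3 + \frac{2 U}{6 + 0} = -3 + \frac{2 U}{6} = -3 + 2 U \frac{1}{6} = -3 + \frac{U}{3}$)
$p{\left(7 \right)} \left(-45\right) 45 = \left(-3 + \frac{1}{3} \cdot 7\right) \left(-45\right) 45 = \left(-3 + \frac{7}{3}\right) \left(-45\right) 45 = \left(- \frac{2}{3}\right) \left(-45\right) 45 = 30 \cdot 45 = 1350$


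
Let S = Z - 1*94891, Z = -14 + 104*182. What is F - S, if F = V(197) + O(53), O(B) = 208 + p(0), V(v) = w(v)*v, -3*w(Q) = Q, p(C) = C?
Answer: 189746/3 ≈ 63249.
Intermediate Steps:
Z = 18914 (Z = -14 + 18928 = 18914)
S = -75977 (S = 18914 - 1*94891 = 18914 - 94891 = -75977)
w(Q) = -Q/3
V(v) = -v²/3 (V(v) = (-v/3)*v = -v²/3)
O(B) = 208 (O(B) = 208 + 0 = 208)
F = -38185/3 (F = -⅓*197² + 208 = -⅓*38809 + 208 = -38809/3 + 208 = -38185/3 ≈ -12728.)
F - S = -38185/3 - 1*(-75977) = -38185/3 + 75977 = 189746/3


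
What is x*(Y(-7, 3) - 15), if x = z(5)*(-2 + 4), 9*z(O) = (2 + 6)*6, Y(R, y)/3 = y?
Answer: -64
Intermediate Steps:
Y(R, y) = 3*y
z(O) = 16/3 (z(O) = ((2 + 6)*6)/9 = (8*6)/9 = (1/9)*48 = 16/3)
x = 32/3 (x = 16*(-2 + 4)/3 = (16/3)*2 = 32/3 ≈ 10.667)
x*(Y(-7, 3) - 15) = 32*(3*3 - 15)/3 = 32*(9 - 15)/3 = (32/3)*(-6) = -64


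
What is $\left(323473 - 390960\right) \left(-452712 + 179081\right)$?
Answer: $18466535297$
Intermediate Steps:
$\left(323473 - 390960\right) \left(-452712 + 179081\right) = \left(323473 - 390960\right) \left(-273631\right) = \left(-67487\right) \left(-273631\right) = 18466535297$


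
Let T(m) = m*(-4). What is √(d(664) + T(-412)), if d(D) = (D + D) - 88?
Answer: 38*√2 ≈ 53.740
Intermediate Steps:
T(m) = -4*m
d(D) = -88 + 2*D (d(D) = 2*D - 88 = -88 + 2*D)
√(d(664) + T(-412)) = √((-88 + 2*664) - 4*(-412)) = √((-88 + 1328) + 1648) = √(1240 + 1648) = √2888 = 38*√2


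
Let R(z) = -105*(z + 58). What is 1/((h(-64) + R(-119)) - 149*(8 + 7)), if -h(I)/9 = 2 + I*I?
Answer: -1/32712 ≈ -3.0570e-5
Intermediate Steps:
h(I) = -18 - 9*I² (h(I) = -9*(2 + I*I) = -9*(2 + I²) = -18 - 9*I²)
R(z) = -6090 - 105*z (R(z) = -105*(58 + z) = -6090 - 105*z)
1/((h(-64) + R(-119)) - 149*(8 + 7)) = 1/(((-18 - 9*(-64)²) + (-6090 - 105*(-119))) - 149*(8 + 7)) = 1/(((-18 - 9*4096) + (-6090 + 12495)) - 149*15) = 1/(((-18 - 36864) + 6405) - 2235) = 1/((-36882 + 6405) - 2235) = 1/(-30477 - 2235) = 1/(-32712) = -1/32712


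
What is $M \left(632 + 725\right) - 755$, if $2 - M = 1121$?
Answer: $-1519238$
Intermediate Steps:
$M = -1119$ ($M = 2 - 1121 = -1119$)
$M \left(632 + 725\right) - 755 = - 1119 \left(632 + 725\right) - 755 = \left(-1119\right) 1357 - 755 = -1518483 - 755 = -1519238$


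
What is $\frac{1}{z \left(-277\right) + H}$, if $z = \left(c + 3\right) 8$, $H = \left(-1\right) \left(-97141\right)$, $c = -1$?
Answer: $\frac{1}{92709} \approx 1.0786 \cdot 10^{-5}$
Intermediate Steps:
$H = 97141$
$z = 16$ ($z = \left(-1 + 3\right) 8 = 2 \cdot 8 = 16$)
$\frac{1}{z \left(-277\right) + H} = \frac{1}{16 \left(-277\right) + 97141} = \frac{1}{-4432 + 97141} = \frac{1}{92709}$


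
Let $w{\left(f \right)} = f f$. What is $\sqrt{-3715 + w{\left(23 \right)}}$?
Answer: $3 i \sqrt{354} \approx 56.445 i$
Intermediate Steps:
$w{\left(f \right)} = f^{2}$
$\sqrt{-3715 + w{\left(23 \right)}} = \sqrt{-3715 + 23^{2}} = \sqrt{-3715 + 529} = \sqrt{-3186} = 3 i \sqrt{354}$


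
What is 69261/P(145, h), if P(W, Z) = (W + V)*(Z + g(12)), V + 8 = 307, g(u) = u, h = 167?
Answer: 23087/26492 ≈ 0.87147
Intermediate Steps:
V = 299 (V = -8 + 307 = 299)
P(W, Z) = (12 + Z)*(299 + W) (P(W, Z) = (W + 299)*(Z + 12) = (299 + W)*(12 + Z) = (12 + Z)*(299 + W))
69261/P(145, h) = 69261/(3588 + 12*145 + 299*167 + 145*167) = 69261/(3588 + 1740 + 49933 + 24215) = 69261/79476 = 69261*(1/79476) = 23087/26492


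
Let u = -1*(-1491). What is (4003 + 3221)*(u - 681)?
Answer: 5851440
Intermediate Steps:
u = 1491
(4003 + 3221)*(u - 681) = (4003 + 3221)*(1491 - 681) = 7224*810 = 5851440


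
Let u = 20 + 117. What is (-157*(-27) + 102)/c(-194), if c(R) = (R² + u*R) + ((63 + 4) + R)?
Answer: 4341/10931 ≈ 0.39713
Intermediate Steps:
u = 137
c(R) = 67 + R² + 138*R (c(R) = (R² + 137*R) + ((63 + 4) + R) = (R² + 137*R) + (67 + R) = 67 + R² + 138*R)
(-157*(-27) + 102)/c(-194) = (-157*(-27) + 102)/(67 + (-194)² + 138*(-194)) = (4239 + 102)/(67 + 37636 - 26772) = 4341/10931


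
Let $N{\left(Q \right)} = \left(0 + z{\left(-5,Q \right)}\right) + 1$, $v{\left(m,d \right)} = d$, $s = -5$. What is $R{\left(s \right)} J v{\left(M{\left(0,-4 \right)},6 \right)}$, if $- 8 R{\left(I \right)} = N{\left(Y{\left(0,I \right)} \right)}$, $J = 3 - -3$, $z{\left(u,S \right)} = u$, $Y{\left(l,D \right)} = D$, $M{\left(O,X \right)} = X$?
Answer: $18$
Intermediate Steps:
$N{\left(Q \right)} = -4$ ($N{\left(Q \right)} = \left(0 - 5\right) + 1 = -5 + 1 = -4$)
$J = 6$ ($J = 3 + 3 = 6$)
$R{\left(I \right)} = \frac{1}{2}$ ($R{\left(I \right)} = \left(- \frac{1}{8}\right) \left(-4\right) = \frac{1}{2}$)
$R{\left(s \right)} J v{\left(M{\left(0,-4 \right)},6 \right)} = \frac{1}{2} \cdot 6 \cdot 6 = 3 \cdot 6 = 18$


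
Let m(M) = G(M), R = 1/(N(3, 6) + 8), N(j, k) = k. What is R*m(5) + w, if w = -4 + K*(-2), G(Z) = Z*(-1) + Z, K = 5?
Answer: -14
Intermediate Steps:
R = 1/14 (R = 1/(6 + 8) = 1/14 ≈ 0.071429)
G(Z) = 0 (G(Z) = -Z + Z = 0)
m(M) = 0
w = -14 (w = -4 + 5*(-2) = -4 - 10 = -14)
R*m(5) + w = (1/14)*0 - 14 = 0 - 14 = -14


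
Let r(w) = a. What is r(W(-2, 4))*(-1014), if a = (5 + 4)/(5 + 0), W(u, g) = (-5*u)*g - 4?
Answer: -9126/5 ≈ -1825.2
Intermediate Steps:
W(u, g) = -4 - 5*g*u (W(u, g) = -5*g*u - 4 = -4 - 5*g*u)
a = 9/5 ≈ 1.8000
r(w) = 9/5
r(W(-2, 4))*(-1014) = (9/5)*(-1014) = -9126/5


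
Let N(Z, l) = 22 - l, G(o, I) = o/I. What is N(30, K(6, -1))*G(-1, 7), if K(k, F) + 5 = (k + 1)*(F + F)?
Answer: -41/7 ≈ -5.8571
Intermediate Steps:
K(k, F) = -5 + 2*F*(1 + k) (K(k, F) = -5 + (k + 1)*(F + F) = -5 + (1 + k)*(2*F) = -5 + 2*F*(1 + k))
N(30, K(6, -1))*G(-1, 7) = (22 - (-5 + 2*(-1) + 2*(-1)*6))*(-1/7) = (22 - (-5 - 2 - 12))*(-1*⅐) = (22 - 1*(-19))*(-⅐) = (22 + 19)*(-⅐) = 41*(-⅐) = -41/7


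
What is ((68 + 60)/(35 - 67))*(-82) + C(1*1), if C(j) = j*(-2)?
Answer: 326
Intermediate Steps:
C(j) = -2*j
((68 + 60)/(35 - 67))*(-82) + C(1*1) = ((68 + 60)/(35 - 67))*(-82) - 2 = (128/(-32))*(-82) - 2*1 = (128*(-1/32))*(-82) - 2 = -4*(-82) - 2 = 328 - 2 = 326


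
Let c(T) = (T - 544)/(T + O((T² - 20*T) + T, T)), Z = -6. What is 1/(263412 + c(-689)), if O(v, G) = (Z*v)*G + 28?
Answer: 2016614147/531200365688331 ≈ 3.7963e-6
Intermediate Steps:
O(v, G) = 28 - 6*G*v (O(v, G) = (-6*v)*G + 28 = -6*G*v + 28 = 28 - 6*G*v)
c(T) = (-544 + T)/(28 + T - 6*T*(T² - 19*T)) (c(T) = (T - 544)/(T + (28 - 6*T*((T² - 20*T) + T))) = (-544 + T)/(T + (28 - 6*T*(T² - 19*T))) = (-544 + T)/(28 + T - 6*T*(T² - 19*T)))
1/(263412 + c(-689)) = 1/(263412 + (-544 - 689)/(28 - 689 - 6*(-689)²*(-19 - 689))) = 1/(263412 - 1233/(28 - 689 - 6*474721*(-708))) = 1/(263412 - 1233/(28 - 689 + 2016614808)) = 1/(263412 - 1233/2016614147) = 1/(531200365688331/2016614147) = 2016614147/531200365688331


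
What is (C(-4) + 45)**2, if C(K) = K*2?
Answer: 1369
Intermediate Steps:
C(K) = 2*K
(C(-4) + 45)**2 = (2*(-4) + 45)**2 = (-8 + 45)**2 = 37**2 = 1369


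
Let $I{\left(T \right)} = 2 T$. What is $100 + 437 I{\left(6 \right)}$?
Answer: $5344$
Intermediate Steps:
$100 + 437 I{\left(6 \right)} = 100 + 437 \cdot 2 \cdot 6 = 100 + 437 \cdot 12 = 100 + 5244 = 5344$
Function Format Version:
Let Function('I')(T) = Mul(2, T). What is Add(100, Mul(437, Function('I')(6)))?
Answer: 5344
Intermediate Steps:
Add(100, Mul(437, Function('I')(6))) = Add(100, Mul(437, Mul(2, 6))) = Add(100, Mul(437, 12)) = Add(100, 5244) = 5344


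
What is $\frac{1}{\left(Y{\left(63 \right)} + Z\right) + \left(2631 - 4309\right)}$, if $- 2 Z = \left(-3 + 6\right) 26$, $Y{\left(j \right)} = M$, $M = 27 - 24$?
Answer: $- \frac{1}{1714} \approx -0.00058343$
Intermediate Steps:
$M = 3$
$Y{\left(j \right)} = 3$
$Z = -39$ ($Z = - \frac{\left(-3 + 6\right) 26}{2} = - \frac{3 \cdot 26}{2} = \left(- \frac{1}{2}\right) 78 = -39$)
$\frac{1}{\left(Y{\left(63 \right)} + Z\right) + \left(2631 - 4309\right)} = \frac{1}{\left(3 - 39\right) + \left(2631 - 4309\right)} = \frac{1}{-36 + \left(2631 - 4309\right)} = \frac{1}{-36 - 1678} = \frac{1}{-1714} = - \frac{1}{1714}$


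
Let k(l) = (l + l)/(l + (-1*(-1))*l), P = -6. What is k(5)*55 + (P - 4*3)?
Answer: 37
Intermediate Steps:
k(l) = 1 (k(l) = (2*l)/(l + 1*l) = (2*l)/(l + l) = (2*l)/((2*l)) = (2*l)*(1/(2*l)) = 1)
k(5)*55 + (P - 4*3) = 1*55 + (-6 - 4*3) = 55 + (-6 - 12) = 55 - 18 = 37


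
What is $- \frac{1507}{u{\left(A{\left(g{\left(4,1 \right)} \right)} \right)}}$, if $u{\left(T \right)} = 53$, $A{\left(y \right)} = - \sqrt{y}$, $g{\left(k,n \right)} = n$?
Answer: $- \frac{1507}{53} \approx -28.434$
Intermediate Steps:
$- \frac{1507}{u{\left(A{\left(g{\left(4,1 \right)} \right)} \right)}} = - \frac{1507}{53}$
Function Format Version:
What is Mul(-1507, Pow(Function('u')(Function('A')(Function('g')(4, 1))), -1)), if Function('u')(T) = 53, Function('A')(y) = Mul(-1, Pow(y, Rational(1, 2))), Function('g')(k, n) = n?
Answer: Rational(-1507, 53) ≈ -28.434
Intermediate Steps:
Mul(-1507, Pow(Function('u')(Function('A')(Function('g')(4, 1))), -1)) = Mul(-1507, Pow(53, -1)) = Mul(-1507, Rational(1, 53)) = Rational(-1507, 53)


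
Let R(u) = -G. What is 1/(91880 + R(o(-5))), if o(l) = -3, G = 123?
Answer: 1/91757 ≈ 1.0898e-5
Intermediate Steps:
R(u) = -123 (R(u) = -1*123 = -123)
1/(91880 + R(o(-5))) = 1/(91880 - 123) = 1/91757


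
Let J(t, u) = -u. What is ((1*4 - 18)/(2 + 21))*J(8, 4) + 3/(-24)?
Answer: 425/184 ≈ 2.3098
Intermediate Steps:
((1*4 - 18)/(2 + 21))*J(8, 4) + 3/(-24) = ((1*4 - 18)/(2 + 21))*(-1*4) + 3/(-24) = ((4 - 18)/23)*(-4) + 3*(-1/24) = -14*1/23*(-4) - ⅛ = -14/23*(-4) - ⅛ = 56/23 - ⅛ = 425/184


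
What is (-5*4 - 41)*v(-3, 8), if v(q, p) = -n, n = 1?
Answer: 61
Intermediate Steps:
v(q, p) = -1 (v(q, p) = -1*1 = -1)
(-5*4 - 41)*v(-3, 8) = (-5*4 - 41)*(-1) = (-20 - 41)*(-1) = -61*(-1) = 61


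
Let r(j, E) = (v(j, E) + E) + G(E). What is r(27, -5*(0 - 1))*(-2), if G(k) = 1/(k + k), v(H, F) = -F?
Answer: -⅕ ≈ -0.20000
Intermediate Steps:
G(k) = 1/(2*k)
r(j, E) = 1/(2*E) (r(j, E) = (-E + E) + 1/(2*E) = 0 + 1/(2*E) = 1/(2*E))
r(27, -5*(0 - 1))*(-2) = (1/(2*((-5*(0 - 1)))))*(-2) = (1/(2*((-5*(-1)))))*(-2) = ((½)/5)*(-2) = ((½)*(⅕))*(-2) = (⅒)*(-2) = -⅕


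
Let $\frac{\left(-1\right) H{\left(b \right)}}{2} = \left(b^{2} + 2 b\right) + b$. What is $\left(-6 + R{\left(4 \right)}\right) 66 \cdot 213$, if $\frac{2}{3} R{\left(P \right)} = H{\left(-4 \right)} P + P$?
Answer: $-674784$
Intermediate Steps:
$H{\left(b \right)} = - 6 b - 2 b^{2}$ ($H{\left(b \right)} = - 2 \left(\left(b^{2} + 2 b\right) + b\right) = - 2 \left(b^{2} + 3 b\right) = - 6 b - 2 b^{2}$)
$R{\left(P \right)} = - \frac{21 P}{2}$ ($R{\left(P \right)} = \frac{3 \left(\left(-2\right) \left(-4\right) \left(3 - 4\right) P + P\right)}{2} = \frac{3 \left(\left(-2\right) \left(-4\right) \left(-1\right) P + P\right)}{2} = \frac{3 \left(- 8 P + P\right)}{2} = \frac{3 \left(- 7 P\right)}{2} = - \frac{21 P}{2}$)
$\left(-6 + R{\left(4 \right)}\right) 66 \cdot 213 = \left(-6 - 42\right) 66 \cdot 213 = \left(-48\right) 66 \cdot 213 = \left(-3168\right) 213 = -674784$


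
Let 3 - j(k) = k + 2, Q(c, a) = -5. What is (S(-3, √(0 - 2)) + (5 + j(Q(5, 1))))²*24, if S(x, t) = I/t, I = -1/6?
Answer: (132 + I*√2)²/6 ≈ 2903.7 + 62.225*I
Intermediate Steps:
j(k) = 1 - k (j(k) = 3 - (k + 2) = 3 - (2 + k) = 3 + (-2 - k) = 1 - k)
I = -⅙ (I = -1*⅙ = -⅙ ≈ -0.16667)
S(x, t) = -1/(6*t)
(S(-3, √(0 - 2)) + (5 + j(Q(5, 1))))²*24 = (-1/(6*√(0 - 2)) + (5 + (1 - 1*(-5))))²*24 = (-(-I*√2/2)/6 + (5 + (1 + 5)))²*24 = (-(-I*√2/2)/6 + (5 + 6))²*24 = (-(-1)*I*√2/12 + 11)²*24 = (I*√2/12 + 11)²*24 = (11 + I*√2/12)²*24 = 24*(11 + I*√2/12)²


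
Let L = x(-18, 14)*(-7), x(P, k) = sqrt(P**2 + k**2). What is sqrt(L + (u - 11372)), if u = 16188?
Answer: sqrt(4816 - 14*sqrt(130)) ≈ 68.238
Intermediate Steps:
L = -14*sqrt(130) (L = sqrt((-18)**2 + 14**2)*(-7) = sqrt(324 + 196)*(-7) = sqrt(520)*(-7) = (2*sqrt(130))*(-7) = -14*sqrt(130) ≈ -159.62)
sqrt(L + (u - 11372)) = sqrt(-14*sqrt(130) + (16188 - 11372)) = sqrt(-14*sqrt(130) + 4816) = sqrt(4816 - 14*sqrt(130))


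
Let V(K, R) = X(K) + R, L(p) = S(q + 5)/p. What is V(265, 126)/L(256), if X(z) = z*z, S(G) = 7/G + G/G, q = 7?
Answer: 216118272/19 ≈ 1.1375e+7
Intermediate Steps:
S(G) = 1 + 7/G (S(G) = 7/G + 1 = 1 + 7/G)
X(z) = z²
L(p) = 19/(12*p) (L(p) = ((7 + (7 + 5))/(7 + 5))/p = ((7 + 12)/12)/p = ((1/12)*19)/p = 19/(12*p))
V(K, R) = R + K² (V(K, R) = K² + R = R + K²)
V(265, 126)/L(256) = (126 + 265²)/(((19/12)/256)) = (126 + 70225)/(((19/12)*(1/256))) = 70351/(19/3072) = 70351*(3072/19) = 216118272/19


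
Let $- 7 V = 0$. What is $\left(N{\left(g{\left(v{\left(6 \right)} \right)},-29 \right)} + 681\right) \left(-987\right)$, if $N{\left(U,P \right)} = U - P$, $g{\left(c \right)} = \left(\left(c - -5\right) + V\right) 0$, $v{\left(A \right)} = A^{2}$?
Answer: $-700770$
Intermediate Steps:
$V = 0$ ($V = \left(- \frac{1}{7}\right) 0 = 0$)
$g{\left(c \right)} = 0$ ($g{\left(c \right)} = \left(\left(c - -5\right) + 0\right) 0 = \left(\left(c + 5\right) + 0\right) 0 = \left(\left(5 + c\right) + 0\right) 0 = \left(5 + c\right) 0 = 0$)
$\left(N{\left(g{\left(v{\left(6 \right)} \right)},-29 \right)} + 681\right) \left(-987\right) = \left(\left(0 - -29\right) + 681\right) \left(-987\right) = \left(\left(0 + 29\right) + 681\right) \left(-987\right) = \left(29 + 681\right) \left(-987\right) = 710 \left(-987\right) = -700770$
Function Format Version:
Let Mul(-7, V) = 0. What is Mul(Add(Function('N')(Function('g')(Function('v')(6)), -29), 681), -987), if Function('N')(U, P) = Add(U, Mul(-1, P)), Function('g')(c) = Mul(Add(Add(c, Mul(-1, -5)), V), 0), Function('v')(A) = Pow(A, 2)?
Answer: -700770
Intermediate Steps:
V = 0 (V = Mul(Rational(-1, 7), 0) = 0)
Function('g')(c) = 0 (Function('g')(c) = Mul(Add(Add(c, Mul(-1, -5)), 0), 0) = Mul(Add(Add(c, 5), 0), 0) = Mul(Add(Add(5, c), 0), 0) = Mul(Add(5, c), 0) = 0)
Mul(Add(Function('N')(Function('g')(Function('v')(6)), -29), 681), -987) = Mul(Add(Add(0, Mul(-1, -29)), 681), -987) = Mul(Add(Add(0, 29), 681), -987) = Mul(Add(29, 681), -987) = Mul(710, -987) = -700770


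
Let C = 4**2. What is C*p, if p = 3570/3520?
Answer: 357/22 ≈ 16.227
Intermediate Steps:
C = 16
p = 357/352 (p = 3570*(1/3520) = 357/352 ≈ 1.0142)
C*p = 16*(357/352) = 357/22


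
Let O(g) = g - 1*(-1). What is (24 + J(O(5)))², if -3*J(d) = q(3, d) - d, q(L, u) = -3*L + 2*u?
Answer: 625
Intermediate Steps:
O(g) = 1 + g (O(g) = g + 1 = 1 + g)
J(d) = 3 - d/3 (J(d) = -((-3*3 + 2*d) - d)/3 = -((-9 + 2*d) - d)/3 = -(-9 + d)/3 = 3 - d/3)
(24 + J(O(5)))² = (24 + (3 - (1 + 5)/3))² = (24 + (3 - ⅓*6))² = (24 + (3 - 2))² = (24 + 1)² = 25² = 625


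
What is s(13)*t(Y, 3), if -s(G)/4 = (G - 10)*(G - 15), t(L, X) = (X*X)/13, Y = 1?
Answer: 216/13 ≈ 16.615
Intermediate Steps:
t(L, X) = X²/13 (t(L, X) = X²*(1/13) = X²/13)
s(G) = -4*(-15 + G)*(-10 + G) (s(G) = -4*(G - 10)*(G - 15) = -4*(-10 + G)*(-15 + G) = -4*(-15 + G)*(-10 + G))
s(13)*t(Y, 3) = (-600 - 4*13² + 100*13)*((1/13)*3²) = (-600 - 4*169 + 1300)*((1/13)*9) = (-600 - 676 + 1300)*(9/13) = 24*(9/13) = 216/13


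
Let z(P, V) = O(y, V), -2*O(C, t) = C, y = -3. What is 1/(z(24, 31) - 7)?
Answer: -2/11 ≈ -0.18182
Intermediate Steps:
O(C, t) = -C/2
z(P, V) = 3/2 (z(P, V) = -½*(-3) = 3/2)
1/(z(24, 31) - 7) = 1/(3/2 - 7) = 1/(-11/2) = -2/11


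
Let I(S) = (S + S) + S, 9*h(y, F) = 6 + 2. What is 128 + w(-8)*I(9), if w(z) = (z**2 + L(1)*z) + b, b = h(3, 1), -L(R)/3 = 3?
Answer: 3824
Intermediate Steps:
h(y, F) = 8/9 (h(y, F) = (6 + 2)/9 = (1/9)*8 = 8/9)
L(R) = -9 (L(R) = -3*3 = -9)
b = 8/9 ≈ 0.88889
w(z) = 8/9 + z**2 - 9*z (w(z) = (z**2 - 9*z) + 8/9 = 8/9 + z**2 - 9*z)
I(S) = 3*S (I(S) = 2*S + S = 3*S)
128 + w(-8)*I(9) = 128 + (8/9 + (-8)**2 - 9*(-8))*(3*9) = 128 + (8/9 + 64 + 72)*27 = 128 + (1232/9)*27 = 128 + 3696 = 3824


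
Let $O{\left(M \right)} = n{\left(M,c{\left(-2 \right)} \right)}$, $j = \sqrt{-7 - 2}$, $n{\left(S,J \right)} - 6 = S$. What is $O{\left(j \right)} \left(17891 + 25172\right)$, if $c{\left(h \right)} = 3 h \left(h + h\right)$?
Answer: $258378 + 129189 i \approx 2.5838 \cdot 10^{5} + 1.2919 \cdot 10^{5} i$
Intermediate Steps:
$c{\left(h \right)} = 6 h^{2}$ ($c{\left(h \right)} = 3 h 2 h = 6 h^{2}$)
$n{\left(S,J \right)} = 6 + S$
$j = 3 i$ ($j = \sqrt{-9} = 3 i \approx 3.0 i$)
$O{\left(M \right)} = 6 + M$
$O{\left(j \right)} \left(17891 + 25172\right) = \left(6 + 3 i\right) \left(17891 + 25172\right) = \left(6 + 3 i\right) 43063 = 258378 + 129189 i$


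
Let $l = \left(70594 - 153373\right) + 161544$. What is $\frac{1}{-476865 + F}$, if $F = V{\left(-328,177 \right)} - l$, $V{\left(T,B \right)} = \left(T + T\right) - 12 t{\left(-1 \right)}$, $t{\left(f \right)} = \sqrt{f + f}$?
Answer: $\frac{i}{2 \left(- 278143 i + 6 \sqrt{2}\right)} \approx -1.7976 \cdot 10^{-6} + 5.484 \cdot 10^{-11} i$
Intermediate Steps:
$l = 78765$ ($l = -82779 + 161544 = 78765$)
$t{\left(f \right)} = \sqrt{2} \sqrt{f}$ ($t{\left(f \right)} = \sqrt{2 f} = \sqrt{2} \sqrt{f}$)
$V{\left(T,B \right)} = 2 T - 12 i \sqrt{2}$ ($V{\left(T,B \right)} = \left(T + T\right) - 12 \sqrt{2} \sqrt{-1} = 2 T - 12 \sqrt{2} i = 2 T - 12 i \sqrt{2}$)
$F = -79421 - 12 i \sqrt{2}$ ($F = \left(2 \left(-328\right) - 12 i \sqrt{2}\right) - 78765 = \left(-656 - 12 i \sqrt{2}\right) - 78765 = -79421 - 12 i \sqrt{2} \approx -79421.0 - 16.971 i$)
$\frac{1}{-476865 + F} = \frac{1}{-476865 - \left(79421 + 12 i \sqrt{2}\right)} = \frac{1}{-556286 - 12 i \sqrt{2}}$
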